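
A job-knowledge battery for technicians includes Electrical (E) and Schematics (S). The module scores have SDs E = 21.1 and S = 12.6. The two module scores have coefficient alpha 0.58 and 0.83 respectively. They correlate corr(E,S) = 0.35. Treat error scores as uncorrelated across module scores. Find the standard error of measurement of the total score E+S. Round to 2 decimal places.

Var(total) = 603.97 + 186.102 = 790.072.
True-score variance = 389.993 + 186.102 = 576.095, so reliability = 0.7292.
Error variance = 790.072 − 576.095 = 213.977; SEM = √213.977 = 14.63.

14.63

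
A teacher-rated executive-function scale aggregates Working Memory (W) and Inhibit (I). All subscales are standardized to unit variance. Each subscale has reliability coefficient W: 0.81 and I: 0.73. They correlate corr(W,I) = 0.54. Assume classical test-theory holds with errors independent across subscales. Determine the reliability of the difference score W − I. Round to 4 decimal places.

Var(W−I) = 1 + 1 − 2·0.54 = 2 − 1.08 = 0.92.
Because errors are independent across components, Cov(Tᵢ,Tⱼ) = Cov(Xᵢ,Xⱼ); the off-diagonal part of the true-score variance is the same as above.
True-score variance = [0.81 + 0.73] − 1.08 = 1.54 − 1.08 = 0.46.
Reliability = 0.46 / 0.92 = 0.5000.

0.5000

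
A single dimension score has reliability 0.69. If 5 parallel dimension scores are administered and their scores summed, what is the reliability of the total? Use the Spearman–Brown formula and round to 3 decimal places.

ρ_k = kρ / (1 + (k−1)ρ) = 5·0.69 / (1 + 4·0.69) = 3.450 / 3.760 = 0.918.

0.918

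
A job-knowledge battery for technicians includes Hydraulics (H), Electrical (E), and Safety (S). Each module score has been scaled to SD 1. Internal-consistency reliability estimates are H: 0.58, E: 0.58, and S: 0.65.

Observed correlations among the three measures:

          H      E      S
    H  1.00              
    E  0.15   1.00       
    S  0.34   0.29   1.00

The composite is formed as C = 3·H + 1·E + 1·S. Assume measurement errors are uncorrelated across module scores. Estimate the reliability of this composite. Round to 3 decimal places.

0.687

Var(C) = 3² + 1 + 1 + 2·[3·0.15 + 3·0.34 + 0.29] = 11 + 3.52 = 14.52.
Under uncorrelated errors the observed covariances equal the true-score covariances, so only the own-variance terms attenuate.
True-score variance = [3²·0.58 + 0.58 + 0.65] + 3.52 = 6.45 + 3.52 = 9.97.
Reliability = 9.97 / 14.52 = 0.687.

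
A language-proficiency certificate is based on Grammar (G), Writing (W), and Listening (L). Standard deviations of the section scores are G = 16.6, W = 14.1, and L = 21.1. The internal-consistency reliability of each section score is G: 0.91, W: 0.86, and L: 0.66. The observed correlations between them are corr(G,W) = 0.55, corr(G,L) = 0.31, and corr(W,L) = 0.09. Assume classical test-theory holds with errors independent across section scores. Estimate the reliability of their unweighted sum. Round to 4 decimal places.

0.8591

Var(G+W+L) = 16.6² + 14.1² + 21.1² + 2·[16.6·14.1·0.55 + 16.6·21.1·0.31 + 14.1·21.1·0.09] = 919.58 + 528.179 = 1447.76.
With uncorrelated errors the cross-covariances are all true-score covariance, so they carry over unchanged; only the diagonal terms shrink to ρᵢσᵢ².
True-score variance = [16.6²·0.91 + 14.1²·0.86 + 21.1²·0.66] + 528.179 = 715.575 + 528.179 = 1243.75.
Reliability = 1243.75 / 1447.76 = 0.8591.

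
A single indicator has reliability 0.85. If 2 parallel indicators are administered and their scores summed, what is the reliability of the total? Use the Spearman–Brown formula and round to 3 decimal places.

0.919

ρ_k = kρ / (1 + (k−1)ρ) = 2·0.85 / (1 + 1·0.85) = 1.700 / 1.850 = 0.919.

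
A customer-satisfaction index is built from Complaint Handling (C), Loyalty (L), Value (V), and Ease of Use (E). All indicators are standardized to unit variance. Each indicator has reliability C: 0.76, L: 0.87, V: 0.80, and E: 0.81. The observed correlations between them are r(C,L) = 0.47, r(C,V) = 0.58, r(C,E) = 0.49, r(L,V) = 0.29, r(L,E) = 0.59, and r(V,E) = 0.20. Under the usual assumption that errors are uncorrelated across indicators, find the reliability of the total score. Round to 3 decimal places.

Var(C+L+V+E) = 4 + 2·[0.47 + 0.58 + 0.49 + 0.29 + 0.59 + 0.20] = 4 + 5.24 = 9.24.
Because errors are independent across components, Cov(Tᵢ,Tⱼ) = Cov(Xᵢ,Xⱼ); the off-diagonal part of the true-score variance is the same as above.
True-score variance = [0.76 + 0.87 + 0.80 + 0.81] + 5.24 = 3.24 + 5.24 = 8.48.
Reliability = 8.48 / 9.24 = 0.918.

0.918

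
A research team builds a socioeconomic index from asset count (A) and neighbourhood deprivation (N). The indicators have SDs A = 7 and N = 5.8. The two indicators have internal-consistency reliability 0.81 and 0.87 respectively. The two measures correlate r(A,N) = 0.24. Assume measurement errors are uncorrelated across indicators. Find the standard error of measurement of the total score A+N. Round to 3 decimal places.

Var(total) = 82.64 + 19.488 = 102.128.
True-score variance = 68.9568 + 19.488 = 88.4448, so reliability = 0.8660.
Error variance = 102.128 − 88.4448 = 13.6832; SEM = √13.6832 = 3.699.

3.699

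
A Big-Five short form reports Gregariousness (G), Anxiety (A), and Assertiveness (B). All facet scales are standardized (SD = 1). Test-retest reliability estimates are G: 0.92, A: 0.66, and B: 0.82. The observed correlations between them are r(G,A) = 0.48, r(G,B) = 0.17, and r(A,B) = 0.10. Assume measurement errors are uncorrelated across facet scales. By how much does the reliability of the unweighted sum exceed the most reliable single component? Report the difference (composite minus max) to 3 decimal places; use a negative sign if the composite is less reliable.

-0.053

Var(sum) = 3 + 1.5 = 4.5; true-score variance = 2.4 + 1.5 = 3.9; composite reliability = 0.8667.
Max component reliability = 0.9200.
Difference = 0.8667 − 0.9200 = -0.053.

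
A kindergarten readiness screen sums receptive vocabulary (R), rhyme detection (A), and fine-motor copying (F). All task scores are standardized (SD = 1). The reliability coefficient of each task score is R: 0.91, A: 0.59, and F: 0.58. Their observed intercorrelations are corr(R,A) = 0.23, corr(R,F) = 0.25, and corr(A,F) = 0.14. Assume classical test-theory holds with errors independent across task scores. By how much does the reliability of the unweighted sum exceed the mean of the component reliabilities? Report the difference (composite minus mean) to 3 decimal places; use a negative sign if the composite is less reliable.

Var(sum) = 3 + 1.24 = 4.24; true-score variance = 2.08 + 1.24 = 3.32; composite reliability = 0.7830.
Mean component reliability = 0.6933.
Difference = 0.7830 − 0.6933 = 0.090.

0.090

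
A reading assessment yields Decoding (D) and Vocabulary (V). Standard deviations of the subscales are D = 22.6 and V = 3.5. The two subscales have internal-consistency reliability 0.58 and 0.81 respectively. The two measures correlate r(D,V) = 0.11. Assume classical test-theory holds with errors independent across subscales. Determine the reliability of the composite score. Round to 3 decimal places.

Var(D+V) = 22.6² + 3.5² + 2·[22.6·3.5·0.11] = 523.01 + 17.402 = 540.412.
With uncorrelated errors the cross-covariances are all true-score covariance, so they carry over unchanged; only the diagonal terms shrink to ρᵢσᵢ².
True-score variance = [22.6²·0.58 + 3.5²·0.81] + 17.402 = 306.163 + 17.402 = 323.565.
Reliability = 323.565 / 540.412 = 0.599.

0.599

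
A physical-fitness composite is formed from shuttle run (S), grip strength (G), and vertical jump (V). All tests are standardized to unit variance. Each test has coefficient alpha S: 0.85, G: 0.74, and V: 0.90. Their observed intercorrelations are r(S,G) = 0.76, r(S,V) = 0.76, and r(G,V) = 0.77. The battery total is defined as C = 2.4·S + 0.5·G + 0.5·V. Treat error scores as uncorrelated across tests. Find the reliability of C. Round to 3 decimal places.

Var(C) = 2.4² + 0.5² + 0.5² + 2·[1.2·0.76 + 1.2·0.76 + 0.25·0.77] = 6.26 + 4.033 = 10.293.
Under uncorrelated errors the observed covariances equal the true-score covariances, so only the own-variance terms attenuate.
True-score variance = [2.4²·0.85 + 0.5²·0.74 + 0.5²·0.90] + 4.033 = 5.306 + 4.033 = 9.339.
Reliability = 9.339 / 10.293 = 0.907.

0.907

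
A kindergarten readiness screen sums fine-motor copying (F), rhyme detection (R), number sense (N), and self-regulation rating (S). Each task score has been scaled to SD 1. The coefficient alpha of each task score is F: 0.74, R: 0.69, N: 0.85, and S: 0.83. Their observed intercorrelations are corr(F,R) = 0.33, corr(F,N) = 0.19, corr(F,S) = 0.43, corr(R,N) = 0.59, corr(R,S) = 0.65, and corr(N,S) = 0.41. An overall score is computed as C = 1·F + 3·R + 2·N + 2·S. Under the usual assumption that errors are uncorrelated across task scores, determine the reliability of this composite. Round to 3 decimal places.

Var(C) = 1 + 3² + 2² + 2² + 2·[3·0.33 + 2·0.19 + 2·0.43 + 6·0.59 + 6·0.65 + 4·0.41] = 18 + 22.62 = 40.62.
Because errors are independent across components, Cov(Tᵢ,Tⱼ) = Cov(Xᵢ,Xⱼ); the off-diagonal part of the true-score variance is the same as above.
True-score variance = [0.74 + 3²·0.69 + 2²·0.85 + 2²·0.83] + 22.62 = 13.67 + 22.62 = 36.29.
Reliability = 36.29 / 40.62 = 0.893.

0.893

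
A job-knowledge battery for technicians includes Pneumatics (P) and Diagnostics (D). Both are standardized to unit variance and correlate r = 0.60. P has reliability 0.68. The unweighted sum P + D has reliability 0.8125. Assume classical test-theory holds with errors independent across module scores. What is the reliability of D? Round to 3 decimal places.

Var(P+D) = 2 + 2·0.60 = 3.200.
True-score variance = ρ_P + ρ_D + 2·0.60, so 0.8125 = (0.68 + ρ_D + 1.20) / 3.200.
ρ_D = 0.8125·3.200 − 0.68 − 1.20 = 0.720.

0.720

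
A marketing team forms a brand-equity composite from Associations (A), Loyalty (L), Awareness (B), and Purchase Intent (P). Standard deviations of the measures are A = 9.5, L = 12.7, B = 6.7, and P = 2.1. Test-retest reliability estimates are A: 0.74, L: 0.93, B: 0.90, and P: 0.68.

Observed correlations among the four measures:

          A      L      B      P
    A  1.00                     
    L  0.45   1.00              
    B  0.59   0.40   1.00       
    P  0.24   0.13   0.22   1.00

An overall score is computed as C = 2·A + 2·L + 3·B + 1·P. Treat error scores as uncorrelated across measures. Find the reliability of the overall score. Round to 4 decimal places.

0.9345

Var(C) = 2²·9.5² + 2²·12.7² + 3²·6.7² + 2.1² + 2·[4·9.5·12.7·0.45 + 6·9.5·6.7·0.59 + 2·9.5·2.1·0.24 + 6·12.7·6.7·0.40 + 2·12.7·2.1·0.13 + 3·6.7·2.1·0.22] = 1414.58 + 1345.01 = 2759.59.
Because errors are independent across components, Cov(Tᵢ,Tⱼ) = Cov(Xᵢ,Xⱼ); the off-diagonal part of the true-score variance is the same as above.
True-score variance = [2²·9.5²·0.74 + 2²·12.7²·0.93 + 3²·6.7²·0.90 + 2.1²·0.68] + 1345.01 = 1233.75 + 1345.01 = 2578.75.
Reliability = 2578.75 / 2759.59 = 0.9345.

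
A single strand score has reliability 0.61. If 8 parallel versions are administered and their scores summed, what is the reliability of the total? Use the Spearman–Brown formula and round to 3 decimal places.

0.926

ρ_k = kρ / (1 + (k−1)ρ) = 8·0.61 / (1 + 7·0.61) = 4.880 / 5.270 = 0.926.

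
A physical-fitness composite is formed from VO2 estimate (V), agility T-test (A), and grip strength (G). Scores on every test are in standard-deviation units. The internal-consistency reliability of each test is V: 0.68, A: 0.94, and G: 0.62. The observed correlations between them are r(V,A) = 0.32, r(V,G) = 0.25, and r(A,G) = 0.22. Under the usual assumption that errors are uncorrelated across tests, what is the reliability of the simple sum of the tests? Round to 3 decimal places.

0.834

Var(V+A+G) = 3 + 2·[0.32 + 0.25 + 0.22] = 3 + 1.58 = 4.58.
Because errors are independent across components, Cov(Tᵢ,Tⱼ) = Cov(Xᵢ,Xⱼ); the off-diagonal part of the true-score variance is the same as above.
True-score variance = [0.68 + 0.94 + 0.62] + 1.58 = 2.24 + 1.58 = 3.82.
Reliability = 3.82 / 4.58 = 0.834.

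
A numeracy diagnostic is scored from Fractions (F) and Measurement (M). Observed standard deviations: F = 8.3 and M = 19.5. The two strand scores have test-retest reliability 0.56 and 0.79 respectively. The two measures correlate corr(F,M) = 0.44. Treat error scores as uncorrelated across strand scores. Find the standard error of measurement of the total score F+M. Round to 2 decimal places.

Var(total) = 449.14 + 142.428 = 591.568.
True-score variance = 338.976 + 142.428 = 481.404, so reliability = 0.8138.
Error variance = 591.568 − 481.404 = 110.164; SEM = √110.164 = 10.50.

10.50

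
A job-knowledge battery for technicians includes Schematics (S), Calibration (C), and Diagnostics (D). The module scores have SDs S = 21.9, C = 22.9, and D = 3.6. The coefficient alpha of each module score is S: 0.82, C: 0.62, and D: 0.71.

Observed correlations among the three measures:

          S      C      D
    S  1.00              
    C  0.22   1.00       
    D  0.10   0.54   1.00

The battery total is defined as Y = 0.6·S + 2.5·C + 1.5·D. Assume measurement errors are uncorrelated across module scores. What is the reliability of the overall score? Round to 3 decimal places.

Var(Y) = 0.6²·21.9² + 2.5²·22.9² + 1.5²·3.6² + 2·[1.5·21.9·22.9·0.22 + 0.9·21.9·3.6·0.10 + 3.75·22.9·3.6·0.54] = 3479.38 + 679.07 = 4158.45.
Because errors are independent across components, Cov(Tᵢ,Tⱼ) = Cov(Xᵢ,Xⱼ); the off-diagonal part of the true-score variance is the same as above.
True-score variance = [0.6²·21.9²·0.82 + 2.5²·22.9²·0.62 + 1.5²·3.6²·0.71] + 679.07 = 2194.37 + 679.07 = 2873.44.
Reliability = 2873.44 / 4158.45 = 0.691.

0.691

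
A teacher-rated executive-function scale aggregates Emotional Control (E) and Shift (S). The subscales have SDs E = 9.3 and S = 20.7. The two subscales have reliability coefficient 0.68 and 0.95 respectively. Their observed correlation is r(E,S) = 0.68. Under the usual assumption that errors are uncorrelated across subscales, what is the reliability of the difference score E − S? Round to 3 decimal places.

Var(E−S) = 9.3² + 20.7² − 2·9.3·20.7·0.68 = 514.98 − 261.814 = 253.166.
With uncorrelated errors the cross-covariances are all true-score covariance, so they carry over unchanged; only the diagonal terms shrink to ρᵢσᵢ².
True-score variance = [9.3²·0.68 + 20.7²·0.95] − 261.814 = 465.879 − 261.814 = 204.065.
Reliability = 204.065 / 253.166 = 0.806.

0.806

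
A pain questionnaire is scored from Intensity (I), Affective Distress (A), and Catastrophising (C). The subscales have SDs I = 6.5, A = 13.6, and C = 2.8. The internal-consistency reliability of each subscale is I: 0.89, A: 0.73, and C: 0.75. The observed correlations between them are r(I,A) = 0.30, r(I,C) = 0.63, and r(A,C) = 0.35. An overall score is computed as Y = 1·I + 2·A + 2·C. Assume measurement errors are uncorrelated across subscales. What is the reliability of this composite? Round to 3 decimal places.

Var(Y) = 6.5² + 2²·13.6² + 2²·2.8² + 2·[2·6.5·13.6·0.30 + 2·6.5·2.8·0.63 + 4·13.6·2.8·0.35] = 813.45 + 258.568 = 1072.02.
Because errors are independent across components, Cov(Tᵢ,Tⱼ) = Cov(Xᵢ,Xⱼ); the off-diagonal part of the true-score variance is the same as above.
True-score variance = [6.5²·0.89 + 2²·13.6²·0.73 + 2²·2.8²·0.75] + 258.568 = 601.206 + 258.568 = 859.774.
Reliability = 859.774 / 1072.02 = 0.802.

0.802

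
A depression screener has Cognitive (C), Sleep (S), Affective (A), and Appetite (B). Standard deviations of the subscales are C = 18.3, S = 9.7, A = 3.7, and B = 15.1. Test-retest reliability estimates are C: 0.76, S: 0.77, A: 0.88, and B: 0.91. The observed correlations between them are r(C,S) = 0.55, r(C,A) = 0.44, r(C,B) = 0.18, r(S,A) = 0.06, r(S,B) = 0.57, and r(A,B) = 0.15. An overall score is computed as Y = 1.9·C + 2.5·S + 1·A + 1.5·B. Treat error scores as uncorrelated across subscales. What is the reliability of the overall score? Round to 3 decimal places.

0.890

Var(Y) = 1.9²·18.3² + 2.5²·9.7² + 3.7² + 1.5²·15.1² + 2·[4.75·18.3·9.7·0.55 + 1.9·18.3·3.7·0.44 + 2.85·18.3·15.1·0.18 + 2.5·9.7·3.7·0.06 + 3.75·9.7·15.1·0.57 + 1.5·3.7·15.1·0.15] = 2323.73 + 1986.28 = 4310.01.
Because errors are independent across components, Cov(Tᵢ,Tⱼ) = Cov(Xᵢ,Xⱼ); the off-diagonal part of the true-score variance is the same as above.
True-score variance = [1.9²·18.3²·0.76 + 2.5²·9.7²·0.77 + 3.7²·0.88 + 1.5²·15.1²·0.91] + 1986.28 = 1850.51 + 1986.28 = 3836.79.
Reliability = 3836.79 / 4310.01 = 0.890.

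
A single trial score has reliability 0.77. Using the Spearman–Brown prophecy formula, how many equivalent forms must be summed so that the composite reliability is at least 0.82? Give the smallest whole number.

2

k ≥ ρ*(1−ρ₁)/(ρ₁(1−ρ*)) = 0.82·0.23 / (0.77·0.18) = 1.361.
Smallest integer k = 2.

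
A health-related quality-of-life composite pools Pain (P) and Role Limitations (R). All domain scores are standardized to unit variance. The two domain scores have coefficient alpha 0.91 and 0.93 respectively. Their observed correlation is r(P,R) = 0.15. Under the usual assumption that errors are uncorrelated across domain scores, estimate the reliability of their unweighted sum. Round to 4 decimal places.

0.9304

Var(P+R) = 2 + 2·[0.15] = 2 + 0.3 = 2.3.
With uncorrelated errors the cross-covariances are all true-score covariance, so they carry over unchanged; only the diagonal terms shrink to ρᵢσᵢ².
True-score variance = [0.91 + 0.93] + 0.3 = 1.84 + 0.3 = 2.14.
Reliability = 2.14 / 2.3 = 0.9304.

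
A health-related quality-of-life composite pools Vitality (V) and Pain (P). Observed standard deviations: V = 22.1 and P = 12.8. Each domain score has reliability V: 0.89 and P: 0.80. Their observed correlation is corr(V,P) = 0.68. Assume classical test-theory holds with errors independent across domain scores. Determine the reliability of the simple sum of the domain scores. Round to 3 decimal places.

Var(V+P) = 22.1² + 12.8² + 2·[22.1·12.8·0.68] = 652.25 + 384.717 = 1036.97.
With uncorrelated errors the cross-covariances are all true-score covariance, so they carry over unchanged; only the diagonal terms shrink to ρᵢσᵢ².
True-score variance = [22.1²·0.89 + 12.8²·0.80] + 384.717 = 565.757 + 384.717 = 950.474.
Reliability = 950.474 / 1036.97 = 0.917.

0.917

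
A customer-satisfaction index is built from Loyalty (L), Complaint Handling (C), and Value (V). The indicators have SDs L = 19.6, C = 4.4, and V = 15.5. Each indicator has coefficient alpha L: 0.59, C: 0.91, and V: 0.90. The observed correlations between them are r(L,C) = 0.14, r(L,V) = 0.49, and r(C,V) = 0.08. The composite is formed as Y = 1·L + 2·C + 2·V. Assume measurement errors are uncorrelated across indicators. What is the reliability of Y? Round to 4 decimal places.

Var(Y) = 19.6² + 2²·4.4² + 2²·15.5² + 2·[2·19.6·4.4·0.14 + 2·19.6·15.5·0.49 + 4·4.4·15.5·0.08] = 1422.6 + 687.39 = 2109.99.
Under uncorrelated errors the observed covariances equal the true-score covariances, so only the own-variance terms attenuate.
True-score variance = [19.6²·0.59 + 2²·4.4²·0.91 + 2²·15.5²·0.90] + 687.39 = 1162.02 + 687.39 = 1849.42.
Reliability = 1849.42 / 2109.99 = 0.8765.

0.8765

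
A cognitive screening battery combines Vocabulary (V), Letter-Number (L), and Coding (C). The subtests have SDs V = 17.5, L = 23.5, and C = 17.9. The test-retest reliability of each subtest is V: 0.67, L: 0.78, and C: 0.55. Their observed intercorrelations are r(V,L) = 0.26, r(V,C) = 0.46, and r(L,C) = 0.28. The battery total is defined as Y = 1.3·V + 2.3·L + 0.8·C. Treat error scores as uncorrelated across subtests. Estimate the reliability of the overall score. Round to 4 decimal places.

0.8194

Var(Y) = 1.3²·17.5² + 2.3²·23.5² + 0.8²·17.9² + 2·[2.99·17.5·23.5·0.26 + 1.04·17.5·17.9·0.46 + 1.84·23.5·17.9·0.28] = 3644.03 + 1372.57 = 5016.59.
With uncorrelated errors the cross-covariances are all true-score covariance, so they carry over unchanged; only the diagonal terms shrink to ρᵢσᵢ².
True-score variance = [1.3²·17.5²·0.67 + 2.3²·23.5²·0.78 + 0.8²·17.9²·0.55] + 1372.57 = 2738.25 + 1372.57 = 4110.81.
Reliability = 4110.81 / 5016.59 = 0.8194.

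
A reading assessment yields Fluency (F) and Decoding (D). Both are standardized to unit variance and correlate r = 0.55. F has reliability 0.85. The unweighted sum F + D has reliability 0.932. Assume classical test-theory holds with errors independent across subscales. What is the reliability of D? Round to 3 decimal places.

0.939

Var(F+D) = 2 + 2·0.55 = 3.100.
True-score variance = ρ_F + ρ_D + 2·0.55, so 0.932 = (0.85 + ρ_D + 1.10) / 3.100.
ρ_D = 0.932·3.100 − 0.85 − 1.10 = 0.939.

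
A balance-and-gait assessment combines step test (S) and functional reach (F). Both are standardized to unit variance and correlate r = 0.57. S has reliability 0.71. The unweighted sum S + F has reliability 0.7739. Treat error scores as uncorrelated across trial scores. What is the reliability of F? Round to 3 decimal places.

0.580

Var(S+F) = 2 + 2·0.57 = 3.140.
True-score variance = ρ_S + ρ_F + 2·0.57, so 0.7739 = (0.71 + ρ_F + 1.14) / 3.140.
ρ_F = 0.7739·3.140 − 0.71 − 1.14 = 0.580.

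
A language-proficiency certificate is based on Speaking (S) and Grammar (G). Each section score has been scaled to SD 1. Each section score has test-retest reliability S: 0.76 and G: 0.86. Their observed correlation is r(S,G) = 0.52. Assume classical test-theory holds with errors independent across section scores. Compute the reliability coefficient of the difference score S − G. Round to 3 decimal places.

Var(S−G) = 1 + 1 − 2·0.52 = 2 − 1.04 = 0.96.
With uncorrelated errors the cross-covariances are all true-score covariance, so they carry over unchanged; only the diagonal terms shrink to ρᵢσᵢ².
True-score variance = [0.76 + 0.86] − 1.04 = 1.62 − 1.04 = 0.58.
Reliability = 0.58 / 0.96 = 0.604.

0.604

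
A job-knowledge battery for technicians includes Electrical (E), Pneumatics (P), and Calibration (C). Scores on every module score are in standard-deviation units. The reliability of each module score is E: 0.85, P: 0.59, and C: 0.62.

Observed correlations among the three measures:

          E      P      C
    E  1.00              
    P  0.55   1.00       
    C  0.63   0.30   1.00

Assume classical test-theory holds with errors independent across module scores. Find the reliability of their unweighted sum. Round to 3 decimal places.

Var(E+P+C) = 3 + 2·[0.55 + 0.63 + 0.30] = 3 + 2.96 = 5.96.
With uncorrelated errors the cross-covariances are all true-score covariance, so they carry over unchanged; only the diagonal terms shrink to ρᵢσᵢ².
True-score variance = [0.85 + 0.59 + 0.62] + 2.96 = 2.06 + 2.96 = 5.02.
Reliability = 5.02 / 5.96 = 0.842.

0.842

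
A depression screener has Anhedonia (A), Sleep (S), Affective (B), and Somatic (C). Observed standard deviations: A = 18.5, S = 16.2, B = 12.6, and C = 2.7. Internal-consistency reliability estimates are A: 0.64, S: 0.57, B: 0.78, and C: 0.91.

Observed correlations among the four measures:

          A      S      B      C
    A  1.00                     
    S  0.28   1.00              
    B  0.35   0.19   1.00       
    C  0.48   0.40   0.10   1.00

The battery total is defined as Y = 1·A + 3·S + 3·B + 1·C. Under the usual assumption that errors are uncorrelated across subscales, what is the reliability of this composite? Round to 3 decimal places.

Var(Y) = 18.5² + 3²·16.2² + 3²·12.6² + 2.7² + 2·[3·18.5·16.2·0.28 + 3·18.5·12.6·0.35 + 18.5·2.7·0.48 + 9·16.2·12.6·0.19 + 3·16.2·2.7·0.40 + 3·12.6·2.7·0.10] = 4140.34 + 1864.44 = 6004.78.
Under uncorrelated errors the observed covariances equal the true-score covariances, so only the own-variance terms attenuate.
True-score variance = [18.5²·0.64 + 3²·16.2²·0.57 + 3²·12.6²·0.78 + 2.7²·0.91] + 1864.44 = 2686.49 + 1864.44 = 4550.92.
Reliability = 4550.92 / 6004.78 = 0.758.

0.758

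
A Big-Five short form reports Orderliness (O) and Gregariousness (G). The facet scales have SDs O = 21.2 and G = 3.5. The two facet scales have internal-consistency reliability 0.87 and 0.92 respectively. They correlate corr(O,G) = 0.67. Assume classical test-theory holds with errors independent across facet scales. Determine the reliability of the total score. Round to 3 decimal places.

0.894

Var(O+G) = 21.2² + 3.5² + 2·[21.2·3.5·0.67] = 461.69 + 99.428 = 561.118.
Under uncorrelated errors the observed covariances equal the true-score covariances, so only the own-variance terms attenuate.
True-score variance = [21.2²·0.87 + 3.5²·0.92] + 99.428 = 402.283 + 99.428 = 501.711.
Reliability = 501.711 / 561.118 = 0.894.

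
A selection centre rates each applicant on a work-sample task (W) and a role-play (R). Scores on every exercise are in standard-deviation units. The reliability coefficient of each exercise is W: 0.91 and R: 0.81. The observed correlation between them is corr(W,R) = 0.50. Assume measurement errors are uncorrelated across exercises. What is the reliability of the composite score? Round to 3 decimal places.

Var(W+R) = 2 + 2·[0.50] = 2 + 1 = 3.
Under uncorrelated errors the observed covariances equal the true-score covariances, so only the own-variance terms attenuate.
True-score variance = [0.91 + 0.81] + 1 = 1.72 + 1 = 2.72.
Reliability = 2.72 / 3 = 0.907.

0.907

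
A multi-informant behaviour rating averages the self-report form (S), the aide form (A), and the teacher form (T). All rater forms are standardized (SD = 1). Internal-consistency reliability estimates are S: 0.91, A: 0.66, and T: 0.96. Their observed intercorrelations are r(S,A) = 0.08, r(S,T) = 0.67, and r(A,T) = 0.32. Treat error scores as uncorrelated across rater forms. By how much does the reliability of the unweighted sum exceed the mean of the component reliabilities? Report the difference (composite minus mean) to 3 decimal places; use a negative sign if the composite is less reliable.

0.065

Var(sum) = 3 + 2.14 = 5.14; true-score variance = 2.53 + 2.14 = 4.67; composite reliability = 0.9086.
Mean component reliability = 0.8433.
Difference = 0.9086 − 0.8433 = 0.065.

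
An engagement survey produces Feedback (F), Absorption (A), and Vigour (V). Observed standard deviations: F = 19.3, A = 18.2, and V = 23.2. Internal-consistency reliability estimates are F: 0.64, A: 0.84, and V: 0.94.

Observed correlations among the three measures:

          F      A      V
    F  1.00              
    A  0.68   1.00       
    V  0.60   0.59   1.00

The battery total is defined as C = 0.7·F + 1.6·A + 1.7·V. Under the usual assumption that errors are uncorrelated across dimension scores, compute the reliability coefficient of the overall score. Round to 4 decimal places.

0.9424

Var(C) = 0.7²·19.3² + 1.6²·18.2² + 1.7²·23.2² + 2·[1.12·19.3·18.2·0.68 + 1.19·19.3·23.2·0.60 + 2.72·18.2·23.2·0.59] = 2586.01 + 2529.66 = 5115.67.
Because errors are independent across components, Cov(Tᵢ,Tⱼ) = Cov(Xᵢ,Xⱼ); the off-diagonal part of the true-score variance is the same as above.
True-score variance = [0.7²·19.3²·0.64 + 1.6²·18.2²·0.84 + 1.7²·23.2²·0.94] + 2529.66 = 2291.29 + 2529.66 = 4820.96.
Reliability = 4820.96 / 5115.67 = 0.9424.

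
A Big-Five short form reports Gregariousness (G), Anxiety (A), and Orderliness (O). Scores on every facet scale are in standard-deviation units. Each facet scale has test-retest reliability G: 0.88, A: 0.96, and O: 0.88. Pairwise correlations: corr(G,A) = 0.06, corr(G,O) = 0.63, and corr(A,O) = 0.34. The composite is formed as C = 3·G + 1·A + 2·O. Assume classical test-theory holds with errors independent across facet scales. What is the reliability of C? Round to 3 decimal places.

Var(C) = 3² + 1 + 2² + 2·[3·0.06 + 6·0.63 + 2·0.34] = 14 + 9.28 = 23.28.
Under uncorrelated errors the observed covariances equal the true-score covariances, so only the own-variance terms attenuate.
True-score variance = [3²·0.88 + 0.96 + 2²·0.88] + 9.28 = 12.4 + 9.28 = 21.68.
Reliability = 21.68 / 23.28 = 0.931.

0.931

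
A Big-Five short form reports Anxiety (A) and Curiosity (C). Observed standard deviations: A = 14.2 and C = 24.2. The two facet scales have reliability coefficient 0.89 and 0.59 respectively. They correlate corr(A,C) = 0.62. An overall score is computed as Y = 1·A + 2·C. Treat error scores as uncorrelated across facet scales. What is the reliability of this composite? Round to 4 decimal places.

0.7107

Var(Y) = 14.2² + 2²·24.2² + 2·[2·14.2·24.2·0.62] = 2544.2 + 852.227 = 3396.43.
With uncorrelated errors the cross-covariances are all true-score covariance, so they carry over unchanged; only the diagonal terms shrink to ρᵢσᵢ².
True-score variance = [14.2²·0.89 + 2²·24.2²·0.59] + 852.227 = 1561.57 + 852.227 = 2413.8.
Reliability = 2413.8 / 3396.43 = 0.7107.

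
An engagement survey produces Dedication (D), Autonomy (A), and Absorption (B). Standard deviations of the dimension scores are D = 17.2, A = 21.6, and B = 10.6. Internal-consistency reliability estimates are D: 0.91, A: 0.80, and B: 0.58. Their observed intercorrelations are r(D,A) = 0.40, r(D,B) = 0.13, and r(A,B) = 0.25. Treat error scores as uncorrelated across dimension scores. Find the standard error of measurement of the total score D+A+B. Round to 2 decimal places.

12.93

Var(total) = 874.76 + 459.099 = 1333.86.
True-score variance = 707.631 + 459.099 = 1166.73, so reliability = 0.8747.
Error variance = 1333.86 − 1166.73 = 167.129; SEM = √167.129 = 12.93.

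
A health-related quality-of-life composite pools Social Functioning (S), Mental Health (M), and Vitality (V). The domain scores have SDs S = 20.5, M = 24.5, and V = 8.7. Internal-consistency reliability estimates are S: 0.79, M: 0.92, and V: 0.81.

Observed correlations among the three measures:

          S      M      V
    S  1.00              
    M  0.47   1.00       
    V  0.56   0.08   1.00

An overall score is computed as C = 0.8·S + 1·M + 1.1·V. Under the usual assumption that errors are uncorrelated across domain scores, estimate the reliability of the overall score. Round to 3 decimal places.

0.921

Var(C) = 0.8²·20.5² + 24.5² + 1.1²·8.7² + 2·[0.8·20.5·24.5·0.47 + 0.88·20.5·8.7·0.56 + 1.1·24.5·8.7·0.08] = 960.795 + 590.988 = 1551.78.
Because errors are independent across components, Cov(Tᵢ,Tⱼ) = Cov(Xᵢ,Xⱼ); the off-diagonal part of the true-score variance is the same as above.
True-score variance = [0.8²·20.5²·0.79 + 24.5²·0.92 + 1.1²·8.7²·0.81] + 590.988 = 838.892 + 590.988 = 1429.88.
Reliability = 1429.88 / 1551.78 = 0.921.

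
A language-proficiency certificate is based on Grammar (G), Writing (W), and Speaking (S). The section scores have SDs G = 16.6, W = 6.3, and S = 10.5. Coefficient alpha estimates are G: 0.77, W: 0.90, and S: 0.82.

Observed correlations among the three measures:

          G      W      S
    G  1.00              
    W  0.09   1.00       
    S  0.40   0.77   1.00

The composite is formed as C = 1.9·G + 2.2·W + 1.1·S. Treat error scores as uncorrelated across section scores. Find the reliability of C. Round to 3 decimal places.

Var(C) = 1.9²·16.6² + 2.2²·6.3² + 1.1²·10.5² + 2·[4.18·16.6·6.3·0.09 + 2.09·16.6·10.5·0.40 + 2.42·6.3·10.5·0.77] = 1320.27 + 616.643 = 1936.92.
Under uncorrelated errors the observed covariances equal the true-score covariances, so only the own-variance terms attenuate.
True-score variance = [1.9²·16.6²·0.77 + 2.2²·6.3²·0.90 + 1.1²·10.5²·0.82] + 616.643 = 1048.25 + 616.643 = 1664.9.
Reliability = 1664.9 / 1936.92 = 0.860.

0.860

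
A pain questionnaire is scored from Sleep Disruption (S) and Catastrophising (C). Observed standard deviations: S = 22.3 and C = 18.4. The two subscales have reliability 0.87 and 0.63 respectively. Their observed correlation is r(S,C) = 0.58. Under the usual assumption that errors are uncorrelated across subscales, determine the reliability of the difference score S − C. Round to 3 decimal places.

Var(S−C) = 22.3² + 18.4² − 2·22.3·18.4·0.58 = 835.85 − 475.971 = 359.879.
Under uncorrelated errors the observed covariances equal the true-score covariances, so only the own-variance terms attenuate.
True-score variance = [22.3²·0.87 + 18.4²·0.63] − 475.971 = 645.935 − 475.971 = 169.964.
Reliability = 169.964 / 359.879 = 0.472.

0.472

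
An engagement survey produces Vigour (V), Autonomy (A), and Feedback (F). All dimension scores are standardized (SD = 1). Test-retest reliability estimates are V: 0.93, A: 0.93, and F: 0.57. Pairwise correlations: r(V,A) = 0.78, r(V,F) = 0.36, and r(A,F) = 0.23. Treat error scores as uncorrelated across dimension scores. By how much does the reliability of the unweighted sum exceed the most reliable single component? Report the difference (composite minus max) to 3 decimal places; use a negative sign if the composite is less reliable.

-0.029

Var(sum) = 3 + 2.74 = 5.74; true-score variance = 2.43 + 2.74 = 5.17; composite reliability = 0.9007.
Max component reliability = 0.9300.
Difference = 0.9007 − 0.9300 = -0.029.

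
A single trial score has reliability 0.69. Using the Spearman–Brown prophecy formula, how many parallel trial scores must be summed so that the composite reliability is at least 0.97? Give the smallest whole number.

15

k ≥ ρ*(1−ρ₁)/(ρ₁(1−ρ*)) = 0.97·0.31 / (0.69·0.03) = 14.527.
Smallest integer k = 15.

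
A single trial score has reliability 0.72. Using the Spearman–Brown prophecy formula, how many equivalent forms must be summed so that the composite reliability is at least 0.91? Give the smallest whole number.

4

k ≥ ρ*(1−ρ₁)/(ρ₁(1−ρ*)) = 0.91·0.28 / (0.72·0.09) = 3.932.
Smallest integer k = 4.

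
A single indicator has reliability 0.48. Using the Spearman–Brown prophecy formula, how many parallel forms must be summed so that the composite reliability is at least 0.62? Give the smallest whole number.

2

k ≥ ρ*(1−ρ₁)/(ρ₁(1−ρ*)) = 0.62·0.52 / (0.48·0.38) = 1.768.
Smallest integer k = 2.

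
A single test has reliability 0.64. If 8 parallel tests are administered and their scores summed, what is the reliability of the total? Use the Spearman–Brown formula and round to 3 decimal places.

0.934

ρ_k = kρ / (1 + (k−1)ρ) = 8·0.64 / (1 + 7·0.64) = 5.120 / 5.480 = 0.934.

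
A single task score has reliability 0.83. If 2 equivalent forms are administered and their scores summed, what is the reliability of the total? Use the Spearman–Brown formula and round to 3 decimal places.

ρ_k = kρ / (1 + (k−1)ρ) = 2·0.83 / (1 + 1·0.83) = 1.660 / 1.830 = 0.907.

0.907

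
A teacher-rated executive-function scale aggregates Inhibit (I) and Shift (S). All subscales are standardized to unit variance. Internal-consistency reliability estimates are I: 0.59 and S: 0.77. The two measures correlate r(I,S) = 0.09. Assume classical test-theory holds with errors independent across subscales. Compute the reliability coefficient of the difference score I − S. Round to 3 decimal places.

0.648

Var(I−S) = 1 + 1 − 2·0.09 = 2 − 0.18 = 1.82.
Because errors are independent across components, Cov(Tᵢ,Tⱼ) = Cov(Xᵢ,Xⱼ); the off-diagonal part of the true-score variance is the same as above.
True-score variance = [0.59 + 0.77] − 0.18 = 1.36 − 0.18 = 1.18.
Reliability = 1.18 / 1.82 = 0.648.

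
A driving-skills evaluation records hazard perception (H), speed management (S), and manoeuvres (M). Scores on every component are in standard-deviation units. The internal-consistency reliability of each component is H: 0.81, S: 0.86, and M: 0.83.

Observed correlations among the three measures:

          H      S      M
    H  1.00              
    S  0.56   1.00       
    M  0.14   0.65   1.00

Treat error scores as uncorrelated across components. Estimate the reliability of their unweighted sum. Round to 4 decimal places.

0.9123

Var(H+S+M) = 3 + 2·[0.56 + 0.14 + 0.65] = 3 + 2.7 = 5.7.
Because errors are independent across components, Cov(Tᵢ,Tⱼ) = Cov(Xᵢ,Xⱼ); the off-diagonal part of the true-score variance is the same as above.
True-score variance = [0.81 + 0.86 + 0.83] + 2.7 = 2.5 + 2.7 = 5.2.
Reliability = 5.2 / 5.7 = 0.9123.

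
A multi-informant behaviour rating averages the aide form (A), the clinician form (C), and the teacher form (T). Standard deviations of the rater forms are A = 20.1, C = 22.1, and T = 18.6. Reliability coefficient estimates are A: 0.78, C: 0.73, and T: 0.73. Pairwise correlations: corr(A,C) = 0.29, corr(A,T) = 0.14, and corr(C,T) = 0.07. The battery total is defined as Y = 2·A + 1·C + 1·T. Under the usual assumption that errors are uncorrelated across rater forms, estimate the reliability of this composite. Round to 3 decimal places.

Var(Y) = 2²·20.1² + 22.1² + 18.6² + 2·[2·20.1·22.1·0.29 + 2·20.1·18.6·0.14 + 22.1·18.6·0.07] = 2450.41 + 782.194 = 3232.6.
Under uncorrelated errors the observed covariances equal the true-score covariances, so only the own-variance terms attenuate.
True-score variance = [2²·20.1²·0.78 + 22.1²·0.73 + 18.6²·0.73] + 782.194 = 1869.6 + 782.194 = 2651.79.
Reliability = 2651.79 / 3232.6 = 0.820.

0.820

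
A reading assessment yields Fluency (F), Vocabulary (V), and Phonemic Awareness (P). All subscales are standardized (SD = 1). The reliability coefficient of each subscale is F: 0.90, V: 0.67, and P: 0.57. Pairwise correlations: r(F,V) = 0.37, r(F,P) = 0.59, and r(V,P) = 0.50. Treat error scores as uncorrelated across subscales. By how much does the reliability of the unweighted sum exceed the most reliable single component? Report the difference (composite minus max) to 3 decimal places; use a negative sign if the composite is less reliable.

Var(sum) = 3 + 2.92 = 5.92; true-score variance = 2.14 + 2.92 = 5.06; composite reliability = 0.8547.
Max component reliability = 0.9000.
Difference = 0.8547 − 0.9000 = -0.045.

-0.045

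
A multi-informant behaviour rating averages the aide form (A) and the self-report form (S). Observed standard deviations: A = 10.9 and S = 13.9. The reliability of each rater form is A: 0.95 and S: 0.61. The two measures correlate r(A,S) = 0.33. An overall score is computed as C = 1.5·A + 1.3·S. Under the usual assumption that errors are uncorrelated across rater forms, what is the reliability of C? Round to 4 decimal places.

0.8216

Var(C) = 1.5²·10.9² + 1.3²·13.9² + 2·[1.95·10.9·13.9·0.33] = 593.847 + 194.993 = 788.841.
Because errors are independent across components, Cov(Tᵢ,Tⱼ) = Cov(Xᵢ,Xⱼ); the off-diagonal part of the true-score variance is the same as above.
True-score variance = [1.5²·10.9²·0.95 + 1.3²·13.9²·0.61] + 194.993 = 453.137 + 194.993 = 648.13.
Reliability = 648.13 / 788.841 = 0.8216.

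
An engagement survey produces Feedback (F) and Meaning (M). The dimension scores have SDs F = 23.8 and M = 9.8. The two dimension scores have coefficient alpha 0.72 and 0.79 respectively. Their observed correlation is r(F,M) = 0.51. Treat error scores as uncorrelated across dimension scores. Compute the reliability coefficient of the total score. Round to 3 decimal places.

0.801

Var(F+M) = 23.8² + 9.8² + 2·[23.8·9.8·0.51] = 662.48 + 237.905 = 900.385.
Because errors are independent across components, Cov(Tᵢ,Tⱼ) = Cov(Xᵢ,Xⱼ); the off-diagonal part of the true-score variance is the same as above.
True-score variance = [23.8²·0.72 + 9.8²·0.79] + 237.905 = 483.708 + 237.905 = 721.613.
Reliability = 721.613 / 900.385 = 0.801.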